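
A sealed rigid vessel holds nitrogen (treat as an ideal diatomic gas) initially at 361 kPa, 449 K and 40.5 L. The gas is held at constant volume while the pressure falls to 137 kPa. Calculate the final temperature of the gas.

170 K

Isochoric: V stays 40.5 L; P/T = const ⇒ T₂ = 170 K, P₂ = 137 kPa.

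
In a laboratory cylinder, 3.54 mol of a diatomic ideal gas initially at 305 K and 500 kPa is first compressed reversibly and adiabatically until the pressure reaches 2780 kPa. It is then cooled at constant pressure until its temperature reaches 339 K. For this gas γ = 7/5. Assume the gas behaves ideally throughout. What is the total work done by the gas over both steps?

-18900 J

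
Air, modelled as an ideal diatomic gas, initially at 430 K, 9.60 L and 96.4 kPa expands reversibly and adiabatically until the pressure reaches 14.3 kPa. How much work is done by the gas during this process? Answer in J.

972 J

n = P₁V₁/(RT₁) = 96.4×9.60/(8.314×430) = 0.259 mol.
Adiabatic: T₂/T₁ = (P₂/P₁)^((γ−1)/γ) ⇒ T₂ = 430×(0.148)^0.286 = 249 K; V₂ = 37.5 L.
ΔU = nCvΔT = 0.259×20.8×(249−430) = -972 J.
Q = 0 for an adiabatic process, so W = −ΔU = 972 J.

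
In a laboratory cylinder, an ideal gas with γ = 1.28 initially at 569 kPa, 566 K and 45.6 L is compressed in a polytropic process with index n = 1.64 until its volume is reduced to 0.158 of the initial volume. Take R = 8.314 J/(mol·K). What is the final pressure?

Polytropic n=1.64: T₂ = T₁(V₁/V₂)^(n−1) = 566×(6.33)^0.64 = 1840 K; P₂ = P₁(V₁/V₂)^n = 11700 kPa.

11700 kPa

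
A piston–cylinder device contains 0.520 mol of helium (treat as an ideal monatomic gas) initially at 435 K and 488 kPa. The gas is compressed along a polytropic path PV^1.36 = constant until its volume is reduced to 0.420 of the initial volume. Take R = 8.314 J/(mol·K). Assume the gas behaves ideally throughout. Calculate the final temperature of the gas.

594 K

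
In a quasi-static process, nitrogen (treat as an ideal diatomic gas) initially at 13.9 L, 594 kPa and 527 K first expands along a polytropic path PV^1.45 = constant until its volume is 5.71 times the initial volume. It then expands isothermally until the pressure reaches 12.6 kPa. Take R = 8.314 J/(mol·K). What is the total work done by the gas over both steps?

n = P₁V₁/(RT₁) = 594×13.9/(8.314×527) = 1.88 mol.
Step 1 — Polytropic n=1.45: T₂ = T₁(V₁/V₂)^(n−1) = 527×(0.175)^0.45 = 241 K; P₂ = P₁(V₁/V₂)^n = 47.5 kPa.
W = (P₁V₁−P₂V₂)/(n−1) = (594×13.9−47.5×79.4)/0.45 = 9970 J.
ΔU = nCvΔT = 1.88×20.8×(241−527) = -11200 J.
Q = ΔU + W = -1250 J.
State after step 1: P = 47.5 kPa, V = 79.4 L, T = 241 K.
Step 2 — Isothermal: T stays 241 K; PV = const ⇒ V₂ = 299 L, P₂ = 12.6 kPa.
ΔU = 0 (ideal gas, T constant).
W = nRT ln(V₂/V₁) = 1.88×8.314×241×ln(3.77) = 5000 J.
Q = ΔU + W = 5000 J.
Net over both steps: W = 15000 J, Q = 3760 J, ΔU = -11200 J.

15000 J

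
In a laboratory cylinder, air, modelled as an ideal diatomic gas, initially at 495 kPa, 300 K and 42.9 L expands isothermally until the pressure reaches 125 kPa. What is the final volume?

Isothermal: T stays 300 K; PV = const ⇒ V₂ = 170 L, P₂ = 125 kPa.

170 L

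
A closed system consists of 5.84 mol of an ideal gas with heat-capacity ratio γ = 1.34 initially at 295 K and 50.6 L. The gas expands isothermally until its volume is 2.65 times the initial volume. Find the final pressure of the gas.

P₁ = nRT₁/V₁ = 5.84×8.314×295/50.6 = 283 kPa.
Isothermal: T stays 295 K; PV = const ⇒ V₂ = 134 L, P₂ = 107 kPa.

107 kPa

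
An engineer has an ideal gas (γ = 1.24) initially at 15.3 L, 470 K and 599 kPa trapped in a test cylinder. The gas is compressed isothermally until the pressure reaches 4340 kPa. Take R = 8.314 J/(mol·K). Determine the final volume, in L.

2.11 L

Isothermal: T stays 470 K; PV = const ⇒ V₂ = 2.11 L, P₂ = 4340 kPa.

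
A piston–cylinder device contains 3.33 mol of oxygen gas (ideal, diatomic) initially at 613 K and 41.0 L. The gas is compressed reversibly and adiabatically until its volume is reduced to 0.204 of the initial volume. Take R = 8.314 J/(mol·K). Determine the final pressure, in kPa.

3830 kPa

P₁ = nRT₁/V₁ = 3.33×8.314×613/41.0 = 414 kPa.
Adiabatic: TV^(γ−1) = const ⇒ T₂ = 613×(4.90)^0.400 = 1160 K; PV^γ = const ⇒ P₂ = 3830 kPa.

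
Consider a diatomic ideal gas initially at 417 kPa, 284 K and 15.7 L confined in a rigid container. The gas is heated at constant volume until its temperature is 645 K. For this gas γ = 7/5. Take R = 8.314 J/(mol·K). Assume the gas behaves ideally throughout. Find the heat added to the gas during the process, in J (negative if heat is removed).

n = P₁V₁/(RT₁) = 417×15.7/(8.314×284) = 2.77 mol.
Isochoric: V stays 15.7 L; P/T = const ⇒ T₂ = 645 K, P₂ = 947 kPa.
W = 0 (no volume change).
ΔU = nCvΔT = 2.77×20.8×(645−284) = 20800 J.
Q = ΔU = 20800 J.

20800 J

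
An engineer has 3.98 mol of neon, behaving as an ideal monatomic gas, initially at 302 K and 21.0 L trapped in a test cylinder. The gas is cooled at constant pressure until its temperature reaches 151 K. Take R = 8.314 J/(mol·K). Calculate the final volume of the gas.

10.5 L

P₁ = nRT₁/V₁ = 3.98×8.314×302/21.0 = 476 kPa.
Isobaric: P stays 476 kPa; V/T = const ⇒ T₂ = 151 K, V₂ = 10.5 L.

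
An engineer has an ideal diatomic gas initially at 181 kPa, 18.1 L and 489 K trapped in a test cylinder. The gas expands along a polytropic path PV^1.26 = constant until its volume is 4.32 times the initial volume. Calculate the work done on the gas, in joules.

n = P₁V₁/(RT₁) = 181×18.1/(8.314×489) = 0.806 mol.
Polytropic n=1.26: T₂ = T₁(V₁/V₂)^(n−1) = 489×(0.231)^0.26 = 334 K; P₂ = P₁(V₁/V₂)^n = 28.6 kPa.
W = (P₁V₁−P₂V₂)/(n−1) = (181×18.1−28.6×78.2)/0.26 = 3990 J.
Work done on the gas = −W_by = -3990 J.

-3990 J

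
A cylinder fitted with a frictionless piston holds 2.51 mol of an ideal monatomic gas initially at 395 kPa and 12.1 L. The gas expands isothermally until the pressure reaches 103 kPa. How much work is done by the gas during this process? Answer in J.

6420 J

T₁ = P₁V₁/(nR) = 395×12.1/(2.51×8.314) = 229 K.
Isothermal: T stays 229 K; PV = const ⇒ V₂ = 46.4 L, P₂ = 103 kPa.
W = nRT ln(V₂/V₁) = 2.51×8.314×229×ln(3.83) = 6420 J.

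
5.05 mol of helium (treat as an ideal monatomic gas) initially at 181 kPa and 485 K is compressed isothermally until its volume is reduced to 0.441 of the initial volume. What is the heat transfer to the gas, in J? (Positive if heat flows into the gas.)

V₁ = nRT₁/P₁ = 5.05×8.314×485/181 = 113 L.
Isothermal: T stays 485 K; PV = const ⇒ V₂ = 49.6 L, P₂ = 410 kPa.
ΔU = 0 (ideal gas, T constant).
W = nRT ln(V₂/V₁) = 5.05×8.314×485×ln(0.441) = -16700 J.
Q = ΔU + W = -16700 J.

-16700 J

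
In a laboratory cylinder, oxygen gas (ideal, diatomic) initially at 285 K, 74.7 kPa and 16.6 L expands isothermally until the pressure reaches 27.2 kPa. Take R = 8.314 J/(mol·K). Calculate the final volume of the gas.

Isothermal: T stays 285 K; PV = const ⇒ V₂ = 45.6 L, P₂ = 27.2 kPa.

45.6 L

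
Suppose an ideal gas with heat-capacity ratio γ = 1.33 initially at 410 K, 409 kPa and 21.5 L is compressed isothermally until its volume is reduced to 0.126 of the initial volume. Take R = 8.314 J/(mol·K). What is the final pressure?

3250 kPa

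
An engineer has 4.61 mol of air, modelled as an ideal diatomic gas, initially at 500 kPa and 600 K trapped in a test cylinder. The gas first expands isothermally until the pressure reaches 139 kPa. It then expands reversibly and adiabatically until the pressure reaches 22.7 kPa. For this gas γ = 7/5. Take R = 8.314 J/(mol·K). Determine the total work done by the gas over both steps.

52700 J

V₁ = nRT₁/P₁ = 4.61×8.314×600/500 = 46.0 L.
Step 1 — Isothermal: T stays 600 K; PV = const ⇒ V₂ = 165 L, P₂ = 139 kPa.
ΔU = 0 (ideal gas, T constant).
W = nRT ln(V₂/V₁) = 4.61×8.314×600×ln(3.60) = 29400 J.
Q = ΔU + W = 29400 J.
State after step 1: P = 139 kPa, V = 165 L, T = 600 K.
Step 2 — Adiabatic: T₂/T₁ = (P₂/P₁)^((γ−1)/γ) ⇒ T₂ = 600×(0.163)^0.286 = 358 K; V₂ = 604 L.
ΔU = nCvΔT = 4.61×20.8×(358−600) = -23200 J.
Q = 0 for an adiabatic process, so W = −ΔU = 23200 J.
Net over both steps: W = 52700 J, Q = 29400 J, ΔU = -23200 J.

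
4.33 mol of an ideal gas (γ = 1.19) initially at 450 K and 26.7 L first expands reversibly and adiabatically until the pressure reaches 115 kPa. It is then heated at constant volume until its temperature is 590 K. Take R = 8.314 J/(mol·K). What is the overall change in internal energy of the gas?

P₁ = nRT₁/V₁ = 4.33×8.314×450/26.7 = 607 kPa.
Step 1 — Adiabatic: T₂/T₁ = (P₂/P₁)^((γ−1)/γ) ⇒ T₂ = 450×(0.190)^0.160 = 345 K; V₂ = 108 L.
ΔU = nCvΔT = 4.33×43.8×(345−450) = -19900 J.
Q = 0 for an adiabatic process, so W = −ΔU = 19900 J.
State after step 1: P = 115 kPa, V = 108 L, T = 345 K.
Step 2 — Isochoric: V stays 108 L; P/T = const ⇒ T₂ = 590 K, P₂ = 197 kPa.
W = 0 (no volume change).
ΔU = nCvΔT = 4.33×43.8×(590−345) = 46400 J.
Q = ΔU = 46400 J.
Net over both steps: W = 19900 J, Q = 46400 J, ΔU = 26500 J.

26500 J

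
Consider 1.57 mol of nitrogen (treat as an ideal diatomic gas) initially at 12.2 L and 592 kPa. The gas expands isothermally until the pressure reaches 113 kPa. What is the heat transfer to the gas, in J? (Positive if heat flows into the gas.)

12000 J

T₁ = P₁V₁/(nR) = 592×12.2/(1.57×8.314) = 553 K.
Isothermal: T stays 553 K; PV = const ⇒ V₂ = 63.9 L, P₂ = 113 kPa.
ΔU = 0 (ideal gas, T constant).
W = nRT ln(V₂/V₁) = 1.57×8.314×553×ln(5.24) = 12000 J.
Q = ΔU + W = 12000 J.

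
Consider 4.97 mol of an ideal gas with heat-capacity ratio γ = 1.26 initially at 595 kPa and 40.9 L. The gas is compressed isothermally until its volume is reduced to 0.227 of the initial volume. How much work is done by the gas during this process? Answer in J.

-36100 J

T₁ = P₁V₁/(nR) = 595×40.9/(4.97×8.314) = 589 K.
Isothermal: T stays 589 K; PV = const ⇒ V₂ = 9.28 L, P₂ = 2620 kPa.
W = nRT ln(V₂/V₁) = 4.97×8.314×589×ln(0.227) = -36100 J.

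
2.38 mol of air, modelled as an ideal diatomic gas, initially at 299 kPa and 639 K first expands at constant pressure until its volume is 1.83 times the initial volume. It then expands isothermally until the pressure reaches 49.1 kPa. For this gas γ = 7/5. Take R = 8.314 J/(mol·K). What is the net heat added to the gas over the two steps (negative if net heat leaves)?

78500 J

V₁ = nRT₁/P₁ = 2.38×8.314×639/299 = 42.3 L.
Step 1 — Isobaric: P stays 299 kPa; V/T = const ⇒ T₂ = 1170 K, V₂ = 77.4 L.
W = PΔV = 299×(77.4−42.3) kPa·L = 10500 J.
ΔU = nCvΔT = 2.38×20.8×(1170−639) = 26200 J.
Q = ΔU + W = nCpΔT = 36700 J.
State after step 1: P = 299 kPa, V = 77.4 L, T = 1170 K.
Step 2 — Isothermal: T stays 1170 K; PV = const ⇒ V₂ = 471 L, P₂ = 49.1 kPa.
ΔU = 0 (ideal gas, T constant).
W = nRT ln(V₂/V₁) = 2.38×8.314×1170×ln(6.09) = 41800 J.
Q = ΔU + W = 41800 J.
Net over both steps: W = 52300 J, Q = 78500 J, ΔU = 26200 J.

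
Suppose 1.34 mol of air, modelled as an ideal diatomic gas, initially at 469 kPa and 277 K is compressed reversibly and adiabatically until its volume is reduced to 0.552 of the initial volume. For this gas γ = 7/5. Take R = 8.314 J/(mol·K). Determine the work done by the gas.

-2070 J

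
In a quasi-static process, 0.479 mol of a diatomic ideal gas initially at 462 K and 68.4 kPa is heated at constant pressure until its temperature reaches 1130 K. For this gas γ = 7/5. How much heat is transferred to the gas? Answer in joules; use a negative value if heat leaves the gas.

9310 J

V₁ = nRT₁/P₁ = 0.479×8.314×462/68.4 = 26.9 L.
Isobaric: P stays 68.4 kPa; V/T = const ⇒ T₂ = 1130 K, V₂ = 65.8 L.
W = PΔV = 68.4×(65.8−26.9) kPa·L = 2660 J.
ΔU = nCvΔT = 0.479×20.8×(1130−462) = 6650 J.
Q = ΔU + W = nCpΔT = 9310 J.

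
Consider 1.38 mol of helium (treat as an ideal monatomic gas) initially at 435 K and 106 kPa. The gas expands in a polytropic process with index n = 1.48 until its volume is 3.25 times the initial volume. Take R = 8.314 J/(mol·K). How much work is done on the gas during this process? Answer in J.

-4490 J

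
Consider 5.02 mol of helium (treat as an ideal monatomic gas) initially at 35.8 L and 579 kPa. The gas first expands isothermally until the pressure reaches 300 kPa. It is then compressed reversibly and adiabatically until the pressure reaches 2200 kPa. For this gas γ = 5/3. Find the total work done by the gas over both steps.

T₁ = P₁V₁/(nR) = 579×35.8/(5.02×8.314) = 497 K.
Step 1 — Isothermal: T stays 497 K; PV = const ⇒ V₂ = 69.1 L, P₂ = 300 kPa.
ΔU = 0 (ideal gas, T constant).
W = nRT ln(V₂/V₁) = 5.02×8.314×497×ln(1.93) = 13600 J.
Q = ΔU + W = 13600 J.
State after step 1: P = 300 kPa, V = 69.1 L, T = 497 K.
Step 2 — Adiabatic: T₂/T₁ = (P₂/P₁)^((γ−1)/γ) ⇒ T₂ = 497×(7.33)^0.400 = 1100 K; V₂ = 20.9 L.
ΔU = nCvΔT = 5.02×12.5×(1100−497) = 37900 J.
Q = 0 for an adiabatic process, so W = −ΔU = -37900 J.
Net over both steps: W = -24300 J, Q = 13600 J, ΔU = 37900 J.

-24300 J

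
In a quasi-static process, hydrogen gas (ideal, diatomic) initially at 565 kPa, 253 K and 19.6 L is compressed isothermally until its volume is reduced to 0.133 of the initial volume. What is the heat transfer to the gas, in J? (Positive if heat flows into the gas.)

-22300 J

n = P₁V₁/(RT₁) = 565×19.6/(8.314×253) = 5.26 mol.
Isothermal: T stays 253 K; PV = const ⇒ V₂ = 2.61 L, P₂ = 4250 kPa.
ΔU = 0 (ideal gas, T constant).
W = nRT ln(V₂/V₁) = 5.26×8.314×253×ln(0.133) = -22300 J.
Q = ΔU + W = -22300 J.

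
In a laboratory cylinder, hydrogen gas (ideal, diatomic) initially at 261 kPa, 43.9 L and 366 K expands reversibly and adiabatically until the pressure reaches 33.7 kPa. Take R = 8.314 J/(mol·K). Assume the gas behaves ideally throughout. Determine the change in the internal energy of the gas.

-12700 J

n = P₁V₁/(RT₁) = 261×43.9/(8.314×366) = 3.77 mol.
Adiabatic: T₂/T₁ = (P₂/P₁)^((γ−1)/γ) ⇒ T₂ = 366×(0.129)^0.286 = 204 K; V₂ = 189 L.
For an ideal gas ΔU = nCvΔT with Cv = (5/2)R = 20.8 J/(mol·K).
ΔU = 3.77×20.8×(204−366) = -12700 J.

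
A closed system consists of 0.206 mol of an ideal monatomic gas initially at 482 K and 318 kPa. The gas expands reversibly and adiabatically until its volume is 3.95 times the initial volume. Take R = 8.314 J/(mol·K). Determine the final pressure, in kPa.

V₁ = nRT₁/P₁ = 0.206×8.314×482/318 = 2.60 L.
Adiabatic: TV^(γ−1) = const ⇒ T₂ = 482×(0.253)^0.667 = 193 K; PV^γ = const ⇒ P₂ = 32.2 kPa.

32.2 kPa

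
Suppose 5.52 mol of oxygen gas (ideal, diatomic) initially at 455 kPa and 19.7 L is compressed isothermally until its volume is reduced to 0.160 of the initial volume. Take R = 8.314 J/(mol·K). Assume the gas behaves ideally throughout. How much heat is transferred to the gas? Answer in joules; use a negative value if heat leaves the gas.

T₁ = P₁V₁/(nR) = 455×19.7/(5.52×8.314) = 195 K.
Isothermal: T stays 195 K; PV = const ⇒ V₂ = 3.15 L, P₂ = 2840 kPa.
ΔU = 0 (ideal gas, T constant).
W = nRT ln(V₂/V₁) = 5.52×8.314×195×ln(0.160) = -16400 J.
Q = ΔU + W = -16400 J.

-16400 J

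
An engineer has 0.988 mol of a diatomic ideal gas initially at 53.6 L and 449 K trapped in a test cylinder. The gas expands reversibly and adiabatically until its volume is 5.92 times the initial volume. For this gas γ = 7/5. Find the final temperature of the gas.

220 K

P₁ = nRT₁/V₁ = 0.988×8.314×449/53.6 = 68.8 kPa.
Adiabatic: TV^(γ−1) = const ⇒ T₂ = 449×(0.169)^0.400 = 220 K; PV^γ = const ⇒ P₂ = 5.71 kPa.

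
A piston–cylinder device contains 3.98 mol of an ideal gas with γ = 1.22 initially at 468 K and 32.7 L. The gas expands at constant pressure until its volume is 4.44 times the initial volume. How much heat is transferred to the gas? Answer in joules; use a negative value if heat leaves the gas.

295000 J

P₁ = nRT₁/V₁ = 3.98×8.314×468/32.7 = 474 kPa.
Isobaric: P stays 474 kPa; V/T = const ⇒ T₂ = 2080 K, V₂ = 145 L.
W = PΔV = 474×(145−32.7) kPa·L = 53300 J.
ΔU = nCvΔT = 3.98×37.8×(2080−468) = 242000 J.
Q = ΔU + W = nCpΔT = 295000 J.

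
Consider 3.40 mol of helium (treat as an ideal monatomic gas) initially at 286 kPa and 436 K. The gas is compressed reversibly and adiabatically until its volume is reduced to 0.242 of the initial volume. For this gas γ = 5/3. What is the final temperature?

V₁ = nRT₁/P₁ = 3.40×8.314×436/286 = 43.1 L.
Adiabatic: TV^(γ−1) = const ⇒ T₂ = 436×(4.13)^0.667 = 1120 K; PV^γ = const ⇒ P₂ = 3040 kPa.

1120 K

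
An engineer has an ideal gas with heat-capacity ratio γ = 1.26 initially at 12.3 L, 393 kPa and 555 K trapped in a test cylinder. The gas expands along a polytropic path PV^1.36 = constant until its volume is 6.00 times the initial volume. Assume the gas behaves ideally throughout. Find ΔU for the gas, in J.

-8840 J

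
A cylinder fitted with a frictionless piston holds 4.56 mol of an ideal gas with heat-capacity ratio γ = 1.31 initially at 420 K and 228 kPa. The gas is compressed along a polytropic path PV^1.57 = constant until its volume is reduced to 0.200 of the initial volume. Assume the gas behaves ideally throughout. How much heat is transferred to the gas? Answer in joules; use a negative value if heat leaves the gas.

35200 J

V₁ = nRT₁/P₁ = 4.56×8.314×420/228 = 69.8 L.
Polytropic n=1.57: T₂ = T₁(V₁/V₂)^(n−1) = 420×(5.00)^0.57 = 1050 K; P₂ = P₁(V₁/V₂)^n = 2850 kPa.
W = (P₁V₁−P₂V₂)/(n−1) = (228×69.8−2850×14.0)/0.57 = -42000 J.
ΔU = nCvΔT = 4.56×26.8×(1050−420) = 77200 J.
Q = ΔU + W = 35200 J.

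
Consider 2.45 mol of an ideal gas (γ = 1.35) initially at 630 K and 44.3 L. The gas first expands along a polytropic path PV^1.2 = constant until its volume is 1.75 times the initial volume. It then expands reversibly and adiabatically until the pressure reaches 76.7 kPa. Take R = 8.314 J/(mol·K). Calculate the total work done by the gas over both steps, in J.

11900 J

P₁ = nRT₁/V₁ = 2.45×8.314×630/44.3 = 290 kPa.
Step 1 — Polytropic n=1.2: T₂ = T₁(V₁/V₂)^(n−1) = 630×(0.571)^0.20 = 563 K; P₂ = P₁(V₁/V₂)^n = 148 kPa.
W = (P₁V₁−P₂V₂)/(n−1) = (290×44.3−148×77.5)/0.20 = 6790 J.
ΔU = nCvΔT = 2.45×23.8×(563−630) = -3880 J.
Q = ΔU + W = 2910 J.
State after step 1: P = 148 kPa, V = 77.5 L, T = 563 K.
Step 2 — Adiabatic: T₂/T₁ = (P₂/P₁)^((γ−1)/γ) ⇒ T₂ = 563×(0.518)^0.259 = 475 K; V₂ = 126 L.
ΔU = nCvΔT = 2.45×23.8×(475−563) = -5140 J.
Q = 0 for an adiabatic process, so W = −ΔU = 5140 J.
Net over both steps: W = 11900 J, Q = 2910 J, ΔU = -9020 J.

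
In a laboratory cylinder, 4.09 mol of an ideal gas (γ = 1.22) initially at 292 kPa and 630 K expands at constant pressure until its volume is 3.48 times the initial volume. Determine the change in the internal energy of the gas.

V₁ = nRT₁/P₁ = 4.09×8.314×630/292 = 73.4 L.
Isobaric: P stays 292 kPa; V/T = const ⇒ T₂ = 2190 K, V₂ = 255 L.
For an ideal gas ΔU = nCvΔT with Cv = R/(γ−1) = 37.8 J/(mol·K).
ΔU = 4.09×37.8×(2190−630) = 241000 J.

241000 J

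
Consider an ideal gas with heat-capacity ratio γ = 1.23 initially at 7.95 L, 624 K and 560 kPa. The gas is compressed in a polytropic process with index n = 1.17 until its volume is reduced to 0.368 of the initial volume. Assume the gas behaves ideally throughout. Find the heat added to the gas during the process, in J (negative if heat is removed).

n = P₁V₁/(RT₁) = 560×7.95/(8.314×624) = 0.858 mol.
Polytropic n=1.17: T₂ = T₁(V₁/V₂)^(n−1) = 624×(2.72)^0.17 = 740 K; P₂ = P₁(V₁/V₂)^n = 1800 kPa.
W = (P₁V₁−P₂V₂)/(n−1) = (560×7.95−1800×2.93)/0.17 = -4850 J.
ΔU = nCvΔT = 0.858×36.1×(740−624) = 3590 J.
Q = ΔU + W = -1270 J.

-1270 J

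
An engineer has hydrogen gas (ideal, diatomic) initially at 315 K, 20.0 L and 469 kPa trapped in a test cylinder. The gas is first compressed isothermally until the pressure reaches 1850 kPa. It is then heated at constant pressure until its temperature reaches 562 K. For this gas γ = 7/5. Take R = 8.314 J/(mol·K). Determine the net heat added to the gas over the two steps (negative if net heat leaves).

12900 J

n = P₁V₁/(RT₁) = 469×20.0/(8.314×315) = 3.58 mol.
Step 1 — Isothermal: T stays 315 K; PV = const ⇒ V₂ = 5.07 L, P₂ = 1850 kPa.
ΔU = 0 (ideal gas, T constant).
W = nRT ln(V₂/V₁) = 3.58×8.314×315×ln(0.254) = -12900 J.
Q = ΔU + W = -12900 J.
State after step 1: P = 1850 kPa, V = 5.07 L, T = 315 K.
Step 2 — Isobaric: P stays 1850 kPa; V/T = const ⇒ T₂ = 562 K, V₂ = 9.05 L.
W = PΔV = 1850×(9.05−5.07) kPa·L = 7360 J.
ΔU = nCvΔT = 3.58×20.8×(562−315) = 18400 J.
Q = ΔU + W = nCpΔT = 25700 J.
Net over both steps: W = -5520 J, Q = 12900 J, ΔU = 18400 J.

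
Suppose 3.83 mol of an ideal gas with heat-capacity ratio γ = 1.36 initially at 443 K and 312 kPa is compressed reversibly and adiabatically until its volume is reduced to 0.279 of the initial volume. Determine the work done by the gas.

V₁ = nRT₁/P₁ = 3.83×8.314×443/312 = 45.2 L.
Adiabatic: TV^(γ−1) = const ⇒ T₂ = 443×(3.58)^0.360 = 701 K; PV^γ = const ⇒ P₂ = 1770 kPa.
ΔU = nCvΔT = 3.83×23.1×(701−443) = 22900 J.
Q = 0 for an adiabatic process, so W = −ΔU = -22900 J.

-22900 J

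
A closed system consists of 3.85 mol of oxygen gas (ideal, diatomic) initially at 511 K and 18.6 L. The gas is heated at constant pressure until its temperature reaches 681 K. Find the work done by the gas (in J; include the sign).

5440 J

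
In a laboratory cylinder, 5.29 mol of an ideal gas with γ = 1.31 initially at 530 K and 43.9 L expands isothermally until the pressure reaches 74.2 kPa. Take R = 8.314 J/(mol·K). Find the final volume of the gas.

314 L

P₁ = nRT₁/V₁ = 5.29×8.314×530/43.9 = 531 kPa.
Isothermal: T stays 530 K; PV = const ⇒ V₂ = 314 L, P₂ = 74.2 kPa.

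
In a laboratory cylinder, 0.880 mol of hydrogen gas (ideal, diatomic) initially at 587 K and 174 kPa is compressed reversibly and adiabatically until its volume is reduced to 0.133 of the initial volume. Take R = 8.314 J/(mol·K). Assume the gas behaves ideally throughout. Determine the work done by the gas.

V₁ = nRT₁/P₁ = 0.880×8.314×587/174 = 24.7 L.
Adiabatic: TV^(γ−1) = const ⇒ T₂ = 587×(7.52)^0.400 = 1320 K; PV^γ = const ⇒ P₂ = 2930 kPa.
ΔU = nCvΔT = 0.880×20.8×(1320−587) = 13300 J.
Q = 0 for an adiabatic process, so W = −ΔU = -13300 J.

-13300 J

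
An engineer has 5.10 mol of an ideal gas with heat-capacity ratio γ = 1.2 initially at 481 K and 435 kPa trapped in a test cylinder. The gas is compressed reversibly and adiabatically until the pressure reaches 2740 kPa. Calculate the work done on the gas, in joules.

V₁ = nRT₁/P₁ = 5.10×8.314×481/435 = 46.9 L.
Adiabatic: T₂/T₁ = (P₂/P₁)^((γ−1)/γ) ⇒ T₂ = 481×(6.30)^0.167 = 654 K; V₂ = 10.1 L.
ΔU = nCvΔT = 5.10×41.6×(654−481) = 36600 J.
Q = 0 for an adiabatic process, so W = −ΔU = -36600 J.
Work done on the gas = −W_by = 36600 J.

36600 J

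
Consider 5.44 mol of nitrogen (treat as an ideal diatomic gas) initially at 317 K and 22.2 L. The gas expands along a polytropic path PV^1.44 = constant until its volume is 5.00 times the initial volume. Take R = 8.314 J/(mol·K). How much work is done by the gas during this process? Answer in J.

P₁ = nRT₁/V₁ = 5.44×8.314×317/22.2 = 646 kPa.
Polytropic n=1.44: T₂ = T₁(V₁/V₂)^(n−1) = 317×(0.200)^0.44 = 156 K; P₂ = P₁(V₁/V₂)^n = 63.6 kPa.
W = (P₁V₁−P₂V₂)/(n−1) = (646×22.2−63.6×111)/0.44 = 16500 J.

16500 J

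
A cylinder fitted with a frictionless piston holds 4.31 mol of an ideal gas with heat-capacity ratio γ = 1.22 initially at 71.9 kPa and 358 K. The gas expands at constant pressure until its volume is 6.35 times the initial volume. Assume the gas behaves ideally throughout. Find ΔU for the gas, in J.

312000 J

V₁ = nRT₁/P₁ = 4.31×8.314×358/71.9 = 178 L.
Isobaric: P stays 71.9 kPa; V/T = const ⇒ T₂ = 2270 K, V₂ = 1130 L.
For an ideal gas ΔU = nCvΔT with Cv = R/(γ−1) = 37.8 J/(mol·K).
ΔU = 4.31×37.8×(2270−358) = 312000 J.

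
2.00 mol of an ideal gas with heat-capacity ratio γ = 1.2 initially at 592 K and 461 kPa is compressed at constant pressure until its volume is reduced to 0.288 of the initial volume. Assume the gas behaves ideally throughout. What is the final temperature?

170 K

V₁ = nRT₁/P₁ = 2.00×8.314×592/461 = 21.4 L.
Isobaric: P stays 461 kPa; V/T = const ⇒ T₂ = 170 K, V₂ = 6.15 L.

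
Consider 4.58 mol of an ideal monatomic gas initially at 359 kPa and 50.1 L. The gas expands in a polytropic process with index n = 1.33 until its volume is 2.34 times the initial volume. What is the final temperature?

T₁ = P₁V₁/(nR) = 359×50.1/(4.58×8.314) = 472 K.
Polytropic n=1.33: T₂ = T₁(V₁/V₂)^(n−1) = 472×(0.427)^0.33 = 357 K; P₂ = P₁(V₁/V₂)^n = 116 kPa.

357 K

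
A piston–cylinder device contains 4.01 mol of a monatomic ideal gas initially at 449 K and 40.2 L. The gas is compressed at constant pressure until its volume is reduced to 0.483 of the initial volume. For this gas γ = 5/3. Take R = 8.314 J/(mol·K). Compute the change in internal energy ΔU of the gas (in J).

P₁ = nRT₁/V₁ = 4.01×8.314×449/40.2 = 372 kPa.
Isobaric: P stays 372 kPa; V/T = const ⇒ T₂ = 217 K, V₂ = 19.4 L.
For an ideal gas ΔU = nCvΔT with Cv = (3/2)R = 12.5 J/(mol·K).
ΔU = 4.01×12.5×(217−449) = -11600 J.

-11600 J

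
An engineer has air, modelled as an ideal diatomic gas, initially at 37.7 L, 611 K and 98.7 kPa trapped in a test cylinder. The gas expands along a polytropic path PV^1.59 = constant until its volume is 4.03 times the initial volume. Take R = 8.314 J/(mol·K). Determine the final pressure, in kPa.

10.8 kPa

Polytropic n=1.59: T₂ = T₁(V₁/V₂)^(n−1) = 611×(0.248)^0.59 = 268 K; P₂ = P₁(V₁/V₂)^n = 10.8 kPa.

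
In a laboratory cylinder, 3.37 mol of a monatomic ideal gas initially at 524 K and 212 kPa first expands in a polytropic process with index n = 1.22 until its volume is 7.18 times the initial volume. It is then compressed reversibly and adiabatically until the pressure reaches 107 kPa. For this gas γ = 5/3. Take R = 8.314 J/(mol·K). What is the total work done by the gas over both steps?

9340 J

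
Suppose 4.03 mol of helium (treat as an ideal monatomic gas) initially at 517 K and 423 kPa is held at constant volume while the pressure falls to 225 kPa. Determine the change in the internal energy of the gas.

-12200 J

V₁ = nRT₁/P₁ = 4.03×8.314×517/423 = 41.0 L.
Isochoric: V stays 41.0 L; P/T = const ⇒ T₂ = 275 K, P₂ = 225 kPa.
For an ideal gas ΔU = nCvΔT with Cv = (3/2)R = 12.5 J/(mol·K).
ΔU = 4.03×12.5×(275−517) = -12200 J.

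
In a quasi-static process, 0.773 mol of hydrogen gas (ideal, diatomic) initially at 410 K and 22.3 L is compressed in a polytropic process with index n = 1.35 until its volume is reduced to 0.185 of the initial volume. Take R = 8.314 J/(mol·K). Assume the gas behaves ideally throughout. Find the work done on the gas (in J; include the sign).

P₁ = nRT₁/V₁ = 0.773×8.314×410/22.3 = 118 kPa.
Polytropic n=1.35: T₂ = T₁(V₁/V₂)^(n−1) = 410×(5.41)^0.35 = 740 K; P₂ = P₁(V₁/V₂)^n = 1150 kPa.
W = (P₁V₁−P₂V₂)/(n−1) = (118×22.3−1150×4.13)/0.35 = -6060 J.
Work done on the gas = −W_by = 6060 J.

6060 J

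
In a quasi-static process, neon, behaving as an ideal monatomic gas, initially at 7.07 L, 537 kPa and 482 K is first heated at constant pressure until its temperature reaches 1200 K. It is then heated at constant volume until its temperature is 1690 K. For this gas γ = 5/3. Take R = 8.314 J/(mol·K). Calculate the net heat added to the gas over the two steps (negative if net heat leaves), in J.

n = P₁V₁/(RT₁) = 537×7.07/(8.314×482) = 0.947 mol.
Step 1 — Isobaric: P stays 537 kPa; V/T = const ⇒ T₂ = 1200 K, V₂ = 17.6 L.
W = PΔV = 537×(17.6−7.07) kPa·L = 5660 J.
ΔU = nCvΔT = 0.947×12.5×(1200−482) = 8480 J.
Q = ΔU + W = nCpΔT = 14100 J.
State after step 1: P = 537 kPa, V = 17.6 L, T = 1200 K.
Step 2 — Isochoric: V stays 17.6 L; P/T = const ⇒ T₂ = 1690 K, P₂ = 756 kPa.
W = 0 (no volume change).
ΔU = nCvΔT = 0.947×12.5×(1690−1200) = 5790 J.
Q = ΔU = 5790 J.
Net over both steps: W = 5660 J, Q = 19900 J, ΔU = 14300 J.

19900 J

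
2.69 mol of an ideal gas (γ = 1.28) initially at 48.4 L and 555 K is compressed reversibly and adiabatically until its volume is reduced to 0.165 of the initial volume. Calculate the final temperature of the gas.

919 K

P₁ = nRT₁/V₁ = 2.69×8.314×555/48.4 = 256 kPa.
Adiabatic: TV^(γ−1) = const ⇒ T₂ = 555×(6.06)^0.280 = 919 K; PV^γ = const ⇒ P₂ = 2570 kPa.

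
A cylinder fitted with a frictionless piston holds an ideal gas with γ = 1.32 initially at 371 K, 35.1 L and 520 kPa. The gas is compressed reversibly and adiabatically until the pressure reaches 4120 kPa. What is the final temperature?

613 K

Adiabatic: T₂/T₁ = (P₂/P₁)^((γ−1)/γ) ⇒ T₂ = 371×(7.92)^0.242 = 613 K; V₂ = 7.32 L.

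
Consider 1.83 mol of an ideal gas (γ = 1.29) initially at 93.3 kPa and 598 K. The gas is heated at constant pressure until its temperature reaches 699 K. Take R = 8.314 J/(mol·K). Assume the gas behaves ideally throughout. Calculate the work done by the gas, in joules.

1540 J

V₁ = nRT₁/P₁ = 1.83×8.314×598/93.3 = 97.5 L.
Isobaric: P stays 93.3 kPa; V/T = const ⇒ T₂ = 699 K, V₂ = 114 L.
W = PΔV = 93.3×(114−97.5) kPa·L = 1540 J.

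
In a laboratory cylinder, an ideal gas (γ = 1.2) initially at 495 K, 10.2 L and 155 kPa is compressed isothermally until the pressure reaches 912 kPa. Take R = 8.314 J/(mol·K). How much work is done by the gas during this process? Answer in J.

n = P₁V₁/(RT₁) = 155×10.2/(8.314×495) = 0.384 mol.
Isothermal: T stays 495 K; PV = const ⇒ V₂ = 1.73 L, P₂ = 912 kPa.
W = nRT ln(V₂/V₁) = 0.384×8.314×495×ln(0.170) = -2800 J.

-2800 J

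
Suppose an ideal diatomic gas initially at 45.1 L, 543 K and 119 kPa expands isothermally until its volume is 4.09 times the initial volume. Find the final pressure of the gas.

29.1 kPa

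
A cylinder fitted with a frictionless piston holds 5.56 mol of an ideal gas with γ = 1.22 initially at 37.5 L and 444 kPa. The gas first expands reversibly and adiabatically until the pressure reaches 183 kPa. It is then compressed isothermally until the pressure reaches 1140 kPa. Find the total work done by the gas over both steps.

-14800 J

T₁ = P₁V₁/(nR) = 444×37.5/(5.56×8.314) = 360 K.
Step 1 — Adiabatic: T₂/T₁ = (P₂/P₁)^((γ−1)/γ) ⇒ T₂ = 360×(0.412)^0.180 = 307 K; V₂ = 77.5 L.
ΔU = nCvΔT = 5.56×37.8×(307−360) = -11200 J.
Q = 0 for an adiabatic process, so W = −ΔU = 11200 J.
State after step 1: P = 183 kPa, V = 77.5 L, T = 307 K.
Step 2 — Isothermal: T stays 307 K; PV = const ⇒ V₂ = 12.4 L, P₂ = 1140 kPa.
ΔU = 0 (ideal gas, T constant).
W = nRT ln(V₂/V₁) = 5.56×8.314×307×ln(0.161) = -26000 J.
Q = ΔU + W = -26000 J.
Net over both steps: W = -14800 J, Q = -26000 J, ΔU = -11200 J.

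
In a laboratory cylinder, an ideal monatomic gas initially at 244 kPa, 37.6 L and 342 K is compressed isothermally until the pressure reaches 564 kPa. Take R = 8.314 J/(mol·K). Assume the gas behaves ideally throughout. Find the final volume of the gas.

16.3 L

Isothermal: T stays 342 K; PV = const ⇒ V₂ = 16.3 L, P₂ = 564 kPa.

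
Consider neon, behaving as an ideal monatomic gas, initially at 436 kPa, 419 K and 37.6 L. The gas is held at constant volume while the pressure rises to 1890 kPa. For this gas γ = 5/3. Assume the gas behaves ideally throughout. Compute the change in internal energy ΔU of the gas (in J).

82000 J

n = P₁V₁/(RT₁) = 436×37.6/(8.314×419) = 4.71 mol.
Isochoric: V stays 37.6 L; P/T = const ⇒ T₂ = 1820 K, P₂ = 1890 kPa.
For an ideal gas ΔU = nCvΔT with Cv = (3/2)R = 12.5 J/(mol·K).
ΔU = 4.71×12.5×(1820−419) = 82000 J.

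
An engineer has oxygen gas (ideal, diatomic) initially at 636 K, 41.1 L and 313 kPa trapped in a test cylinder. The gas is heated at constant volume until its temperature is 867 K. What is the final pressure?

427 kPa

Isochoric: V stays 41.1 L; P/T = const ⇒ T₂ = 867 K, P₂ = 427 kPa.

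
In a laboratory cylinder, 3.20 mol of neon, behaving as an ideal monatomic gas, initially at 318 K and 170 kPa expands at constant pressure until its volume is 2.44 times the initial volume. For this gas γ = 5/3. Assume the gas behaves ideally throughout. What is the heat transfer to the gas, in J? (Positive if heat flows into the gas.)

V₁ = nRT₁/P₁ = 3.20×8.314×318/170 = 49.8 L.
Isobaric: P stays 170 kPa; V/T = const ⇒ T₂ = 776 K, V₂ = 121 L.
W = PΔV = 170×(121−49.8) kPa·L = 12200 J.
ΔU = nCvΔT = 3.20×12.5×(776−318) = 18300 J.
Q = ΔU + W = nCpΔT = 30500 J.

30500 J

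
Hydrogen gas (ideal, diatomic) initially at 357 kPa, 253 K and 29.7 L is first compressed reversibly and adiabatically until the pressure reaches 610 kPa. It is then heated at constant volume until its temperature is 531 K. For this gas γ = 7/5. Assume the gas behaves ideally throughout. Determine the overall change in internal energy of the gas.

n = P₁V₁/(RT₁) = 357×29.7/(8.314×253) = 5.04 mol.
Step 1 — Adiabatic: T₂/T₁ = (P₂/P₁)^((γ−1)/γ) ⇒ T₂ = 253×(1.71)^0.286 = 295 K; V₂ = 20.3 L.
ΔU = nCvΔT = 5.04×20.8×(295−253) = 4380 J.
Q = 0 for an adiabatic process, so W = −ΔU = -4380 J.
State after step 1: P = 610 kPa, V = 20.3 L, T = 295 K.
Step 2 — Isochoric: V stays 20.3 L; P/T = const ⇒ T₂ = 531 K, P₂ = 1100 kPa.
W = 0 (no volume change).
ΔU = nCvΔT = 5.04×20.8×(531−295) = 24700 J.
Q = ΔU = 24700 J.
Net over both steps: W = -4380 J, Q = 24700 J, ΔU = 29100 J.

29100 J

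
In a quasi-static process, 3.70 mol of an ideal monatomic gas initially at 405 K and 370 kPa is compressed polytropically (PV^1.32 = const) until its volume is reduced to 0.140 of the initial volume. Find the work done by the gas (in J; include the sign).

V₁ = nRT₁/P₁ = 3.70×8.314×405/370 = 33.7 L.
Polytropic n=1.32: T₂ = T₁(V₁/V₂)^(n−1) = 405×(7.14)^0.32 = 760 K; P₂ = P₁(V₁/V₂)^n = 4960 kPa.
W = (P₁V₁−P₂V₂)/(n−1) = (370×33.7−4960×4.71)/0.32 = -34100 J.

-34100 J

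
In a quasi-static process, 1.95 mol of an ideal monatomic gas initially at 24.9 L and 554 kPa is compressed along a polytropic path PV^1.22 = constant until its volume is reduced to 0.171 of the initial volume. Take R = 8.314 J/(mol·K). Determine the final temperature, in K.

T₁ = P₁V₁/(nR) = 554×24.9/(1.95×8.314) = 851 K.
Polytropic n=1.22: T₂ = T₁(V₁/V₂)^(n−1) = 851×(5.85)^0.22 = 1250 K; P₂ = P₁(V₁/V₂)^n = 4780 kPa.

1250 K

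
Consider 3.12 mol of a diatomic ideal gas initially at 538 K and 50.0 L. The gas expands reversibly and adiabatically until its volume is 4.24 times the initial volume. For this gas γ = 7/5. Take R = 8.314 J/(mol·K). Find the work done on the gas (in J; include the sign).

P₁ = nRT₁/V₁ = 3.12×8.314×538/50.0 = 279 kPa.
Adiabatic: TV^(γ−1) = const ⇒ T₂ = 538×(0.236)^0.400 = 302 K; PV^γ = const ⇒ P₂ = 36.9 kPa.
ΔU = nCvΔT = 3.12×20.8×(302−538) = -15300 J.
Q = 0 for an adiabatic process, so W = −ΔU = 15300 J.
Work done on the gas = −W_by = -15300 J.

-15300 J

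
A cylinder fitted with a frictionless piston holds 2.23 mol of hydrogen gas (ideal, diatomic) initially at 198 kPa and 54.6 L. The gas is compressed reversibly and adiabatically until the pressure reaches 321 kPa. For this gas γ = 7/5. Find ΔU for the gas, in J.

4000 J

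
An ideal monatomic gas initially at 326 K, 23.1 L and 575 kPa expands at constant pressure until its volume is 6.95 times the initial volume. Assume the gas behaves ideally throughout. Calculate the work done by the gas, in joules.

n = P₁V₁/(RT₁) = 575×23.1/(8.314×326) = 4.90 mol.
Isobaric: P stays 575 kPa; V/T = const ⇒ T₂ = 2270 K, V₂ = 161 L.
W = PΔV = 575×(161−23.1) kPa·L = 79000 J.

79000 J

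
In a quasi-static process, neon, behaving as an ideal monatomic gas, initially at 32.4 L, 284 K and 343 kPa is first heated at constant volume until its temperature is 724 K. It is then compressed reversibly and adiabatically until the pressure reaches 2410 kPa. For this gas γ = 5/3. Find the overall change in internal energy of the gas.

n = P₁V₁/(RT₁) = 343×32.4/(8.314×284) = 4.71 mol.
Step 1 — Isochoric: V stays 32.4 L; P/T = const ⇒ T₂ = 724 K, P₂ = 874 kPa.
W = 0 (no volume change).
ΔU = nCvΔT = 4.71×12.5×(724−284) = 25800 J.
Q = ΔU = 25800 J.
State after step 1: P = 874 kPa, V = 32.4 L, T = 724 K.
Step 2 — Adiabatic: T₂/T₁ = (P₂/P₁)^((γ−1)/γ) ⇒ T₂ = 724×(2.76)^0.400 = 1090 K; V₂ = 17.6 L.
ΔU = nCvΔT = 4.71×12.5×(1090−724) = 21300 J.
Q = 0 for an adiabatic process, so W = −ΔU = -21300 J.
Net over both steps: W = -21300 J, Q = 25800 J, ΔU = 47100 J.

47100 J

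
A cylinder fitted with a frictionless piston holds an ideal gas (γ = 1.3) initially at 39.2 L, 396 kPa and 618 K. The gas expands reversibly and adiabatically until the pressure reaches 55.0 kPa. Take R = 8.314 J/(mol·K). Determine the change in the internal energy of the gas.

n = P₁V₁/(RT₁) = 396×39.2/(8.314×618) = 3.02 mol.
Adiabatic: T₂/T₁ = (P₂/P₁)^((γ−1)/γ) ⇒ T₂ = 618×(0.139)^0.231 = 392 K; V₂ = 179 L.
For an ideal gas ΔU = nCvΔT with Cv = R/(γ−1) = 27.7 J/(mol·K).
ΔU = 3.02×27.7×(392−618) = -18900 J.

-18900 J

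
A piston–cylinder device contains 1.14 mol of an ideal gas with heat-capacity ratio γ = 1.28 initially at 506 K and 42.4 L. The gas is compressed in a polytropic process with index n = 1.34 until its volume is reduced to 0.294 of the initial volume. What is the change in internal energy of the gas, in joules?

P₁ = nRT₁/V₁ = 1.14×8.314×506/42.4 = 113 kPa.
Polytropic n=1.34: T₂ = T₁(V₁/V₂)^(n−1) = 506×(3.40)^0.34 = 767 K; P₂ = P₁(V₁/V₂)^n = 583 kPa.
For an ideal gas ΔU = nCvΔT with Cv = R/(γ−1) = 29.7 J/(mol·K).
ΔU = 1.14×29.7×(767−506) = 8840 J.

8840 J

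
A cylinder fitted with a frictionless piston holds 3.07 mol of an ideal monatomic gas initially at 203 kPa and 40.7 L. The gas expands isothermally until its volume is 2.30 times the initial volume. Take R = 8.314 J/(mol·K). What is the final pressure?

88.3 kPa

T₁ = P₁V₁/(nR) = 203×40.7/(3.07×8.314) = 324 K.
Isothermal: T stays 324 K; PV = const ⇒ V₂ = 93.6 L, P₂ = 88.3 kPa.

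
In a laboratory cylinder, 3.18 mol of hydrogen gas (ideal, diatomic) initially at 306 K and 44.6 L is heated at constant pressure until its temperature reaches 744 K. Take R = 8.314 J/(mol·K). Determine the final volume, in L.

P₁ = nRT₁/V₁ = 3.18×8.314×306/44.6 = 181 kPa.
Isobaric: P stays 181 kPa; V/T = const ⇒ T₂ = 744 K, V₂ = 108 L.

108 L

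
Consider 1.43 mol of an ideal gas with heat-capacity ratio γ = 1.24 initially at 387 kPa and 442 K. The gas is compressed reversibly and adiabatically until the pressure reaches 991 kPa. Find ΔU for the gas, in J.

4370 J

V₁ = nRT₁/P₁ = 1.43×8.314×442/387 = 13.6 L.
Adiabatic: T₂/T₁ = (P₂/P₁)^((γ−1)/γ) ⇒ T₂ = 442×(2.56)^0.194 = 530 K; V₂ = 6.36 L.
For an ideal gas ΔU = nCvΔT with Cv = R/(γ−1) = 34.6 J/(mol·K).
ΔU = 1.43×34.6×(530−442) = 4370 J.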